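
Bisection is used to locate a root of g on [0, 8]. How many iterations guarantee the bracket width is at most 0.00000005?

Width after n steps is 8/2^n. Need 2^n ≥ 8/0.00000005 = 160000000.
2^27 = 134217728 < 160000000 ≤ 2^28 = 268435456, so n = 28.

28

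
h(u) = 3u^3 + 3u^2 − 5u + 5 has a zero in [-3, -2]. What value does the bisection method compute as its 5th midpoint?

-2.15625

m = -2.5, h(m) = -10.625 (−); new bracket [-2.5, -2]
m = -2.25, h(m) = -2.734375 (−); new bracket [-2.25, -2]
m = -2.125, h(m) = 0.384766 (+); new bracket [-2.25, -2.125]
m = -2.1875, h(m) = -1.1096 (−); new bracket [-2.1875, -2.125]
m = -2.15625, h(m) = -0.3464 (−); new bracket [-2.15625, -2.125]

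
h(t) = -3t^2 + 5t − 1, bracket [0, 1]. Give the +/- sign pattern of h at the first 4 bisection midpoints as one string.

h(0.5) = 0.75 > 0, so the root lies in [0, 0.5]
h(0.25) = 0.0625 > 0, so the root lies in [0, 0.25]
h(0.125) = -0.421875 < 0, so the root lies in [0.125, 0.25]
h(0.1875) = -0.168 < 0, so the root lies in [0.1875, 0.25]

++--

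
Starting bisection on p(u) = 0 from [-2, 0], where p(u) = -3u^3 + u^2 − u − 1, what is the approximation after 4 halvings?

-0.375

m = -1, p(m) = 4 (+); new bracket [-1, 0]
m = -0.5, p(m) = 0.125 (+); new bracket [-0.5, 0]
m = -0.25, p(m) = -0.640625 (−); new bracket [-0.5, -0.25]
m = -0.375, p(m) = -0.3262 (−); new bracket [-0.5, -0.375]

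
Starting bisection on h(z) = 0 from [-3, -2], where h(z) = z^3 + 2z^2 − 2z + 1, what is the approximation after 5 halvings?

-2.84375

z = -2.5 gives h = 2.875, positive; keep [-3, -2.5]
z = -2.75 gives h = 0.828125, positive; keep [-3, -2.75]
z = -2.875 gives h = -0.482422, negative; keep [-2.875, -2.75]
z = -2.8125 gives h = 0.198, positive; keep [-2.875, -2.8125]
z = -2.84375 gives h = -0.1358, negative; keep [-2.84375, -2.8125]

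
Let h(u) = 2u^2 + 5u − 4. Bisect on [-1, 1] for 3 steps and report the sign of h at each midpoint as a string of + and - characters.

midpoint 0: h = -4 < 0 → [0, 1]
midpoint 0.5: h = -1 < 0 → [0.5, 1]
midpoint 0.75: h = 0.875 > 0 → [0.5, 0.75]

--+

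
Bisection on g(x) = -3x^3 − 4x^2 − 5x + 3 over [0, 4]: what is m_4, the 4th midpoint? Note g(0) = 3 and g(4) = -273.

g(2) = -47 < 0, so the root lies in [0, 2]
g(1) = -9 < 0, so the root lies in [0, 1]
g(0.5) = -0.875 < 0, so the root lies in [0, 0.5]
g(0.25) = 1.4531 > 0, so the root lies in [0.25, 0.5]

0.25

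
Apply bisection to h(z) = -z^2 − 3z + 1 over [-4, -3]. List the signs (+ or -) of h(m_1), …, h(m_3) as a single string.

-+-

m = -3.5, h(m) = -0.75 (−); new bracket [-3.5, -3]
m = -3.25, h(m) = 0.1875 (+); new bracket [-3.5, -3.25]
m = -3.375, h(m) = -0.265625 (−); new bracket [-3.375, -3.25]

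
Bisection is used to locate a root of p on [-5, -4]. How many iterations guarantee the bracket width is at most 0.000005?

Width after n steps is 1/2^n. Need 2^n ≥ 1/0.000005 = 200000.
2^17 = 131072 < 200000 ≤ 2^18 = 262144, so n = 18.

18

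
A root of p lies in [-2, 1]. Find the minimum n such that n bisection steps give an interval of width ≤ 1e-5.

19

Width after n steps is 3/2^n. Need 2^n ≥ 3/1e-5 = 300000.
2^18 = 262144 < 300000 ≤ 2^19 = 524288, so n = 19.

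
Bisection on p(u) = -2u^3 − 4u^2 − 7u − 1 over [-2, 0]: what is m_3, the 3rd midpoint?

p(-1) = 4 > 0, so the root lies in [-1, 0]
p(-0.5) = 1.75 > 0, so the root lies in [-0.5, 0]
p(-0.25) = 0.53125 > 0, so the root lies in [-0.25, 0]

-0.25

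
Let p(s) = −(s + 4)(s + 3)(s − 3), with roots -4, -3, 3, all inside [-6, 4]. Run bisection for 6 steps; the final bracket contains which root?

m = -1, p(m) = 24 (+); new bracket [-1, 4]
m = 1.5, p(m) = 37.125 (+); new bracket [1.5, 4]
m = 2.75, p(m) = 9.703125 (+); new bracket [2.75, 4]
m = 3.375, p(m) = -17.6309 (−); new bracket [2.75, 3.375]
m = 3.0625, p(m) = -2.676 (−); new bracket [2.75, 3.0625]
m = 2.90625, p(m) = 3.8241 (+); new bracket [2.90625, 3.0625]

3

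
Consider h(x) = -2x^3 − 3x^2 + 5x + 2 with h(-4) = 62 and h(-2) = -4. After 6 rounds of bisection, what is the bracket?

m = -3, h(m) = 14 (+); new bracket [-3, -2]
m = -2.5, h(m) = 2 (+); new bracket [-2.5, -2]
m = -2.25, h(m) = -1.65625 (−); new bracket [-2.5, -2.25]
m = -2.375, h(m) = -0.0039 (−); new bracket [-2.5, -2.375]
m = -2.4375, h(m) = 0.9526 (+); new bracket [-2.4375, -2.375]
m = -2.40625, h(m) = 0.4632 (+); new bracket [-2.40625, -2.375]

[-2.40625, -2.375]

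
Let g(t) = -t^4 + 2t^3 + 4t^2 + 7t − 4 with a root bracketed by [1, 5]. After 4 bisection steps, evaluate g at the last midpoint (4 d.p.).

-13.7852

g(3) = 26 > 0, so the root lies in [3, 5]
g(4) = -40 < 0, so the root lies in [3, 4]
g(3.5) = 5.1875 > 0, so the root lies in [3.5, 4]
g(3.75) = -13.7852 < 0, so the root lies in [3.5, 3.75]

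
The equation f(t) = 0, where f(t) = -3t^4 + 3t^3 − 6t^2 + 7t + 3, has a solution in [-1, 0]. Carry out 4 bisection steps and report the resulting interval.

m = -0.5, f(m) = -2.5625 (−); new bracket [-0.5, 0]
m = -0.25, f(m) = 0.816406 (+); new bracket [-0.5, -0.25]
m = -0.375, f(m) = -0.686279 (−); new bracket [-0.375, -0.25]
m = -0.3125, f(m) = 0.1064 (+); new bracket [-0.375, -0.3125]

[-0.375, -0.3125]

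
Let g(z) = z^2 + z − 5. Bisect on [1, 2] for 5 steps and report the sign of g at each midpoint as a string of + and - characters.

--++-

z = 1.5 gives g = -1.25, negative; keep [1.5, 2]
z = 1.75 gives g = -0.1875, negative; keep [1.75, 2]
z = 1.875 gives g = 0.390625, positive; keep [1.75, 1.875]
z = 1.8125 gives g = 0.0977, positive; keep [1.75, 1.8125]
z = 1.78125 gives g = -0.0459, negative; keep [1.78125, 1.8125]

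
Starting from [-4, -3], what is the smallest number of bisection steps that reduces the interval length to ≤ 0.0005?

11

Width after n steps is 1/2^n. Need 2^n ≥ 1/0.0005 = 2000.
2^10 = 1024 < 2000 ≤ 2^11 = 2048, so n = 11.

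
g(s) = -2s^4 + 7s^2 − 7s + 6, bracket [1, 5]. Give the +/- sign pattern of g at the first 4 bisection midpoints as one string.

g(3) = -114 < 0, so the root lies in [1, 3]
g(2) = -12 < 0, so the root lies in [1, 2]
g(1.5) = 1.125 > 0, so the root lies in [1.5, 2]
g(1.75) = -3.5703 < 0, so the root lies in [1.5, 1.75]

--+-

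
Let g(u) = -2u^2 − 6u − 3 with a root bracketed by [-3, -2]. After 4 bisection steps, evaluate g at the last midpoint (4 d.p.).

0.1797

g(-2.5) = -0.5 < 0, so the root lies in [-2.5, -2]
g(-2.25) = 0.375 > 0, so the root lies in [-2.5, -2.25]
g(-2.375) = -0.03125 < 0, so the root lies in [-2.375, -2.25]
g(-2.3125) = 0.1797 > 0, so the root lies in [-2.375, -2.3125]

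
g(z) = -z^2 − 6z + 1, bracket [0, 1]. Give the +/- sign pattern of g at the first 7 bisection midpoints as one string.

z = 0.5 gives g = -2.25, negative; keep [0, 0.5]
z = 0.25 gives g = -0.5625, negative; keep [0, 0.25]
z = 0.125 gives g = 0.234375, positive; keep [0.125, 0.25]
z = 0.1875 gives g = -0.1602, negative; keep [0.125, 0.1875]
z = 0.15625 gives g = 0.0381, positive; keep [0.15625, 0.1875]
z = 0.171875 gives g = -0.0608, negative; keep [0.15625, 0.171875]
z = 0.1640625 gives g = -0.0113, negative; keep [0.15625, 0.1640625]

--+-+--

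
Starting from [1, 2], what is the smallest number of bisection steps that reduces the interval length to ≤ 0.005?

8

Width after n steps is 1/2^n. Need 2^n ≥ 1/0.005 = 200.
2^7 = 128 < 200 ≤ 2^8 = 256, so n = 8.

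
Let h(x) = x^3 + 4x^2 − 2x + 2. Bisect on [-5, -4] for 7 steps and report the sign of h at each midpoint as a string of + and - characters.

+---+--

h(-4.5) = 0.875 > 0, so the root lies in [-5, -4.5]
h(-4.75) = -5.421875 < 0, so the root lies in [-4.75, -4.5]
h(-4.625) = -2.119141 < 0, so the root lies in [-4.625, -4.5]
h(-4.5625) = -0.5842 < 0, so the root lies in [-4.5625, -4.5]
h(-4.53125) = 0.1548 > 0, so the root lies in [-4.5625, -4.53125]
h(-4.546875) = -0.2124 < 0, so the root lies in [-4.546875, -4.53125]
h(-4.5390625) = -0.0282 < 0, so the root lies in [-4.5390625, -4.53125]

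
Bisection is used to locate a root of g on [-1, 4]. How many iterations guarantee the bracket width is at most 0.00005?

17

Width after n steps is 5/2^n. Need 2^n ≥ 5/0.00005 = 100000.
2^16 = 65536 < 100000 ≤ 2^17 = 131072, so n = 17.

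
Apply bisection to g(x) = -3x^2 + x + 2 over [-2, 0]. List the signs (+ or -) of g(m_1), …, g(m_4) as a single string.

-+-+

g(-1) = -2 < 0, so the root lies in [-1, 0]
g(-0.5) = 0.75 > 0, so the root lies in [-1, -0.5]
g(-0.75) = -0.4375 < 0, so the root lies in [-0.75, -0.5]
g(-0.625) = 0.2031 > 0, so the root lies in [-0.75, -0.625]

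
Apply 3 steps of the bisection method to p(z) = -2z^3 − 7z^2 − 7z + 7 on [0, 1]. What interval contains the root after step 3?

midpoint 0.5: p = 1.5 > 0 → [0.5, 1]
midpoint 0.75: p = -3.03125 < 0 → [0.5, 0.75]
midpoint 0.625: p = -0.597656 < 0 → [0.5, 0.625]

[0.5, 0.625]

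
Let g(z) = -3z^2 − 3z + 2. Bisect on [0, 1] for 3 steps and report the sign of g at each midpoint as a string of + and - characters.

-++

z = 0.5 gives g = -0.25, negative; keep [0, 0.5]
z = 0.25 gives g = 1.0625, positive; keep [0.25, 0.5]
z = 0.375 gives g = 0.453125, positive; keep [0.375, 0.5]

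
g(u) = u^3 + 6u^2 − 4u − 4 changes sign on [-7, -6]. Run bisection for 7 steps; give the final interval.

u = -6.5 gives g = 0.875, positive; keep [-7, -6.5]
u = -6.75 gives g = -11.171875, negative; keep [-6.75, -6.5]
u = -6.625 gives g = -4.931641, negative; keep [-6.625, -6.5]
u = -6.5625 gives g = -1.9749, negative; keep [-6.5625, -6.5]
u = -6.53125 gives g = -0.5367, negative; keep [-6.53125, -6.5]
u = -6.515625 gives g = 0.1725, positive; keep [-6.53125, -6.515625]
u = -6.5234375 gives g = -0.1813, negative; keep [-6.5234375, -6.515625]

[-6.5234375, -6.515625]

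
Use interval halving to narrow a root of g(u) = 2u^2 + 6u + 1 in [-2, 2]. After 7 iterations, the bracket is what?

g(0) = 1 > 0, so the root lies in [-2, 0]
g(-1) = -3 < 0, so the root lies in [-1, 0]
g(-0.5) = -1.5 < 0, so the root lies in [-0.5, 0]
g(-0.25) = -0.375 < 0, so the root lies in [-0.25, 0]
g(-0.125) = 0.2812 > 0, so the root lies in [-0.25, -0.125]
g(-0.1875) = -0.0547 < 0, so the root lies in [-0.1875, -0.125]
g(-0.15625) = 0.1113 > 0, so the root lies in [-0.1875, -0.15625]

[-0.1875, -0.15625]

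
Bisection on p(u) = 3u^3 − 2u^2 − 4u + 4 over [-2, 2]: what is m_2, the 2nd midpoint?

-1

m = 0, p(m) = 4 (+); new bracket [-2, 0]
m = -1, p(m) = 3 (+); new bracket [-2, -1]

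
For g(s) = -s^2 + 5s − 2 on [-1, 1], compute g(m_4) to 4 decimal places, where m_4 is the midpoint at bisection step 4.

-0.2656

m = 0, g(m) = -2 (−); new bracket [0, 1]
m = 0.5, g(m) = 0.25 (+); new bracket [0, 0.5]
m = 0.25, g(m) = -0.8125 (−); new bracket [0.25, 0.5]
m = 0.375, g(m) = -0.2656 (−); new bracket [0.375, 0.5]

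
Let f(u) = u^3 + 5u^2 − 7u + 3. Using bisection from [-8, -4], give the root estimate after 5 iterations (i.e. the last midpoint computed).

-6.125

f(-6) = 9 > 0, so the root lies in [-8, -6]
f(-7) = -46 < 0, so the root lies in [-7, -6]
f(-6.5) = -14.875 < 0, so the root lies in [-6.5, -6]
f(-6.25) = -2.0781 < 0, so the root lies in [-6.25, -6]
f(-6.125) = 3.6699 > 0, so the root lies in [-6.25, -6.125]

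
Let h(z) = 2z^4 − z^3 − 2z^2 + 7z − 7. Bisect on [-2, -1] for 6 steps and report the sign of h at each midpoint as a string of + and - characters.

m = -1.5, h(m) = -8.5 (−); new bracket [-2, -1.5]
m = -1.75, h(m) = -1.257812 (−); new bracket [-2, -1.75]
m = -1.875, h(m) = 4.154785 (+); new bracket [-1.875, -1.75]
m = -1.8125, h(m) = 1.281 (+); new bracket [-1.8125, -1.75]
m = -1.78125, h(m) = -0.0288 (−); new bracket [-1.8125, -1.78125]
m = -1.796875, h(m) = 0.6158 (+); new bracket [-1.796875, -1.78125]

--++-+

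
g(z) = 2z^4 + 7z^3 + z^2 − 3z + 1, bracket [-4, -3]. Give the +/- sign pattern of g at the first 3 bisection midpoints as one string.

++-

g(-3.5) = 23.75 > 0, so the root lies in [-3.5, -3]
g(-3.25) = 4.148438 > 0, so the root lies in [-3.25, -3]
g(-3.125) = -2.747559 < 0, so the root lies in [-3.25, -3.125]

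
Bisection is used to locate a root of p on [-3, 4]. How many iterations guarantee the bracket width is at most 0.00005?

Width after n steps is 7/2^n. Need 2^n ≥ 7/0.00005 = 140000.
2^17 = 131072 < 140000 ≤ 2^18 = 262144, so n = 18.

18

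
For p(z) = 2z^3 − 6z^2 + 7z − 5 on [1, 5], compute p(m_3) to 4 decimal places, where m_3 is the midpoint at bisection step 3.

z = 3 gives p = 16, positive; keep [1, 3]
z = 2 gives p = 1, positive; keep [1, 2]
z = 1.5 gives p = -1.25, negative; keep [1.5, 2]

-1.2500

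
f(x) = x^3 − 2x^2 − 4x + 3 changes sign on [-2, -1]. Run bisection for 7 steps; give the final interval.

m = -1.5, f(m) = 1.125 (+); new bracket [-2, -1.5]
m = -1.75, f(m) = -1.484375 (−); new bracket [-1.75, -1.5]
m = -1.625, f(m) = -0.072266 (−); new bracket [-1.625, -1.5]
m = -1.5625, f(m) = 0.5525 (+); new bracket [-1.625, -1.5625]
m = -1.59375, f(m) = 0.2467 (+); new bracket [-1.625, -1.59375]
m = -1.609375, f(m) = 0.0889 (+); new bracket [-1.625, -1.609375]
m = -1.6171875, f(m) = 0.0087 (+); new bracket [-1.625, -1.6171875]

[-1.625, -1.6171875]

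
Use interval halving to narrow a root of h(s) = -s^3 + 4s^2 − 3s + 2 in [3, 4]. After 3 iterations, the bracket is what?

h(3.5) = -2.375 < 0, so the root lies in [3, 3.5]
h(3.25) = 0.171875 > 0, so the root lies in [3.25, 3.5]
h(3.375) = -1.005859 < 0, so the root lies in [3.25, 3.375]

[3.25, 3.375]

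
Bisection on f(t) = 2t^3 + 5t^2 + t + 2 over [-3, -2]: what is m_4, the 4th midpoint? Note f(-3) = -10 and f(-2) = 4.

-2.4375

midpoint -2.5: f = -0.5 < 0 → [-2.5, -2]
midpoint -2.25: f = 2.28125 > 0 → [-2.5, -2.25]
midpoint -2.375: f = 1.035156 > 0 → [-2.5, -2.375]
midpoint -2.4375: f = 0.3052 > 0 → [-2.5, -2.4375]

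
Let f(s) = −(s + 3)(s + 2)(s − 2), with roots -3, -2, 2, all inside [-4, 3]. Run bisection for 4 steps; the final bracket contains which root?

2

midpoint -0.5: f = 9.375 > 0 → [-0.5, 3]
midpoint 1.25: f = 10.359375 > 0 → [1.25, 3]
midpoint 2.125: f = -2.642578 < 0 → [1.25, 2.125]
midpoint 1.6875: f = 5.4016 > 0 → [1.6875, 2.125]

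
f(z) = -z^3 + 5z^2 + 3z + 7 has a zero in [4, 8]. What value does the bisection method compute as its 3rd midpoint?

5.5

f(6) = -11 < 0, so the root lies in [4, 6]
f(5) = 22 > 0, so the root lies in [5, 6]
f(5.5) = 8.375 > 0, so the root lies in [5.5, 6]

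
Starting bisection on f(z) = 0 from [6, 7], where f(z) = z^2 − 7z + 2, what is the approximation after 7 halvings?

z = 6.5 gives f = -1.25, negative; keep [6.5, 7]
z = 6.75 gives f = 0.3125, positive; keep [6.5, 6.75]
z = 6.625 gives f = -0.484375, negative; keep [6.625, 6.75]
z = 6.6875 gives f = -0.0898, negative; keep [6.6875, 6.75]
z = 6.71875 gives f = 0.1104, positive; keep [6.6875, 6.71875]
z = 6.703125 gives f = 0.01, positive; keep [6.6875, 6.703125]
z = 6.6953125 gives f = -0.04, negative; keep [6.6953125, 6.703125]

6.6953125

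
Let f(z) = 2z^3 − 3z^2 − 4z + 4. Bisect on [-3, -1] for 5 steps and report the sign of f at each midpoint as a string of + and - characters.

midpoint -2: f = -16 < 0 → [-2, -1]
midpoint -1.5: f = -3.5 < 0 → [-1.5, -1]
midpoint -1.25: f = 0.40625 > 0 → [-1.5, -1.25]
midpoint -1.375: f = -1.3711 < 0 → [-1.375, -1.25]
midpoint -1.3125: f = -0.4399 < 0 → [-1.3125, -1.25]

--+--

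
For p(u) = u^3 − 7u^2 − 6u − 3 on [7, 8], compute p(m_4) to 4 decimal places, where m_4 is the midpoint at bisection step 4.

m = 7.5, p(m) = -19.875 (−); new bracket [7.5, 8]
m = 7.75, p(m) = -4.453125 (−); new bracket [7.75, 8]
m = 7.875, p(m) = 4.013672 (+); new bracket [7.75, 7.875]
m = 7.8125, p(m) = -0.2839 (−); new bracket [7.8125, 7.875]

-0.2839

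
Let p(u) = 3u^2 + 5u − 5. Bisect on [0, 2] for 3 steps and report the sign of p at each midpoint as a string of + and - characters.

+-+

p(1) = 3 > 0, so the root lies in [0, 1]
p(0.5) = -1.75 < 0, so the root lies in [0.5, 1]
p(0.75) = 0.4375 > 0, so the root lies in [0.5, 0.75]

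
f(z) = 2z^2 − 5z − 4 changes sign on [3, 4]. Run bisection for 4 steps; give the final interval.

m = 3.5, f(m) = 3 (+); new bracket [3, 3.5]
m = 3.25, f(m) = 0.875 (+); new bracket [3, 3.25]
m = 3.125, f(m) = -0.09375 (−); new bracket [3.125, 3.25]
m = 3.1875, f(m) = 0.3828 (+); new bracket [3.125, 3.1875]

[3.125, 3.1875]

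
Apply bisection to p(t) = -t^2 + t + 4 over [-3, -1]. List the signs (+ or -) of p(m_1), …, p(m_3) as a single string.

m = -2, p(m) = -2 (−); new bracket [-2, -1]
m = -1.5, p(m) = 0.25 (+); new bracket [-2, -1.5]
m = -1.75, p(m) = -0.8125 (−); new bracket [-1.75, -1.5]

-+-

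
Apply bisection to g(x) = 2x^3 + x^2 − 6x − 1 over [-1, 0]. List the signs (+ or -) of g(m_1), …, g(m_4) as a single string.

++-+

x = -0.5 gives g = 2, positive; keep [-0.5, 0]
x = -0.25 gives g = 0.53125, positive; keep [-0.25, 0]
x = -0.125 gives g = -0.238281, negative; keep [-0.25, -0.125]
x = -0.1875 gives g = 0.147, positive; keep [-0.1875, -0.125]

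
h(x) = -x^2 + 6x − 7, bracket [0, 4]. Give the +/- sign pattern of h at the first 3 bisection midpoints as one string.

x = 2 gives h = 1, positive; keep [0, 2]
x = 1 gives h = -2, negative; keep [1, 2]
x = 1.5 gives h = -0.25, negative; keep [1.5, 2]

+--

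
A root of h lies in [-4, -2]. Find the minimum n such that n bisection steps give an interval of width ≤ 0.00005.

Width after n steps is 2/2^n. Need 2^n ≥ 2/0.00005 = 40000.
2^15 = 32768 < 40000 ≤ 2^16 = 65536, so n = 16.

16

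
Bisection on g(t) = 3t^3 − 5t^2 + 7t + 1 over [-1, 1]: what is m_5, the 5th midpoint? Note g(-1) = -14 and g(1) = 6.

-0.1875

t = 0 gives g = 1, positive; keep [-1, 0]
t = -0.5 gives g = -4.125, negative; keep [-0.5, 0]
t = -0.25 gives g = -1.109375, negative; keep [-0.25, 0]
t = -0.125 gives g = 0.041, positive; keep [-0.25, -0.125]
t = -0.1875 gives g = -0.5081, negative; keep [-0.1875, -0.125]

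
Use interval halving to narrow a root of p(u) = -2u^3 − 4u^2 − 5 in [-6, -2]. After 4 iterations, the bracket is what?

[-2.5, -2.25]

m = -4, p(m) = 59 (+); new bracket [-4, -2]
m = -3, p(m) = 13 (+); new bracket [-3, -2]
m = -2.5, p(m) = 1.25 (+); new bracket [-2.5, -2]
m = -2.25, p(m) = -2.4688 (−); new bracket [-2.5, -2.25]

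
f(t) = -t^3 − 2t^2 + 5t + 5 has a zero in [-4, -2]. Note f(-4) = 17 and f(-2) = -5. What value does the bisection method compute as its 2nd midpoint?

f(-3) = -1 < 0, so the root lies in [-4, -3]
f(-3.5) = 5.875 > 0, so the root lies in [-3.5, -3]

-3.5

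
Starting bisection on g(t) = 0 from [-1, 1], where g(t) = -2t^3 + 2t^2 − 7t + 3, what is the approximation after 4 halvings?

0.375

m = 0, g(m) = 3 (+); new bracket [0, 1]
m = 0.5, g(m) = -0.25 (−); new bracket [0, 0.5]
m = 0.25, g(m) = 1.34375 (+); new bracket [0.25, 0.5]
m = 0.375, g(m) = 0.5508 (+); new bracket [0.375, 0.5]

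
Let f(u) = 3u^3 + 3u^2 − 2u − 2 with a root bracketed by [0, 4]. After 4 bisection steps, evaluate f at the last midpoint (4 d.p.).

f(2) = 30 > 0, so the root lies in [0, 2]
f(1) = 2 > 0, so the root lies in [0, 1]
f(0.5) = -1.875 < 0, so the root lies in [0.5, 1]
f(0.75) = -0.5469 < 0, so the root lies in [0.75, 1]

-0.5469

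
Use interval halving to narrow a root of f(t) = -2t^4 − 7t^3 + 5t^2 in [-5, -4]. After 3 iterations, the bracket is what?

midpoint -4.5: f = -81 < 0 → [-4.5, -4]
midpoint -4.25: f = -24.835938 < 0 → [-4.25, -4]
midpoint -4.125: f = -2.658691 < 0 → [-4.125, -4]

[-4.125, -4]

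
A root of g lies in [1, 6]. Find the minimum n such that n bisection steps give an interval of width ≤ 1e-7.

Width after n steps is 5/2^n. Need 2^n ≥ 5/1e-7 = 50000000.
2^25 = 33554432 < 50000000 ≤ 2^26 = 67108864, so n = 26.

26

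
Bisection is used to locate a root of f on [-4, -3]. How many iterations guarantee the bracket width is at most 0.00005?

15

Width after n steps is 1/2^n. Need 2^n ≥ 1/0.00005 = 20000.
2^14 = 16384 < 20000 ≤ 2^15 = 32768, so n = 15.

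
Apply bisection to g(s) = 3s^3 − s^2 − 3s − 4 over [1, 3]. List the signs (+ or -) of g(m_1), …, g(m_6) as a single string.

+-+++-

g(2) = 10 > 0, so the root lies in [1, 2]
g(1.5) = -0.625 < 0, so the root lies in [1.5, 2]
g(1.75) = 3.765625 > 0, so the root lies in [1.5, 1.75]
g(1.625) = 1.3574 > 0, so the root lies in [1.5, 1.625]
g(1.5625) = 0.3152 > 0, so the root lies in [1.5, 1.5625]
g(1.53125) = -0.1674 < 0, so the root lies in [1.53125, 1.5625]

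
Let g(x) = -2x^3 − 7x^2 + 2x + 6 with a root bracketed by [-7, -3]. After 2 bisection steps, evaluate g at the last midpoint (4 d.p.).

14.0000

g(-5) = 71 > 0, so the root lies in [-5, -3]
g(-4) = 14 > 0, so the root lies in [-4, -3]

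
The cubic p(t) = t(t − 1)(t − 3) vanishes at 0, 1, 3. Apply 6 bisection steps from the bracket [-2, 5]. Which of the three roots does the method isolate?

m = 1.5, p(m) = -1.125 (−); new bracket [1.5, 5]
m = 3.25, p(m) = 1.828125 (+); new bracket [1.5, 3.25]
m = 2.375, p(m) = -2.041016 (−); new bracket [2.375, 3.25]
m = 2.8125, p(m) = -0.9558 (−); new bracket [2.8125, 3.25]
m = 3.03125, p(m) = 0.1924 (+); new bracket [2.8125, 3.03125]
m = 2.921875, p(m) = -0.4387 (−); new bracket [2.921875, 3.03125]

3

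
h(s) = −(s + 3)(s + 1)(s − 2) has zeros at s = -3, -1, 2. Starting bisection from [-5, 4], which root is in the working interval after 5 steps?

2

m = -0.5, h(m) = 3.125 (+); new bracket [-0.5, 4]
m = 1.75, h(m) = 3.265625 (+); new bracket [1.75, 4]
m = 2.875, h(m) = -19.919922 (−); new bracket [1.75, 2.875]
m = 2.3125, h(m) = -5.4993 (−); new bracket [1.75, 2.3125]
m = 2.03125, h(m) = -0.4766 (−); new bracket [1.75, 2.03125]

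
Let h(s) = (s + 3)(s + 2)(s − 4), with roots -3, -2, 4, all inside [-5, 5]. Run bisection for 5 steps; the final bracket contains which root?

m = 0, h(m) = -24 (−); new bracket [0, 5]
m = 2.5, h(m) = -37.125 (−); new bracket [2.5, 5]
m = 3.75, h(m) = -9.703125 (−); new bracket [3.75, 5]
m = 4.375, h(m) = 17.6309 (+); new bracket [3.75, 4.375]
m = 4.0625, h(m) = 2.676 (+); new bracket [3.75, 4.0625]

4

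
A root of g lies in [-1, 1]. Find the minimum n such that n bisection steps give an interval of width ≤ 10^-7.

Width after n steps is 2/2^n. Need 2^n ≥ 2/10^-7 = 20000000.
2^24 = 16777216 < 20000000 ≤ 2^25 = 33554432, so n = 25.

25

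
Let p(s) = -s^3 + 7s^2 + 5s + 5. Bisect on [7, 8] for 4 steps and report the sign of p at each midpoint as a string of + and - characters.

m = 7.5, p(m) = 14.375 (+); new bracket [7.5, 8]
m = 7.75, p(m) = -1.296875 (−); new bracket [7.5, 7.75]
m = 7.625, p(m) = 6.787109 (+); new bracket [7.625, 7.75]
m = 7.6875, p(m) = 2.8079 (+); new bracket [7.6875, 7.75]

+-++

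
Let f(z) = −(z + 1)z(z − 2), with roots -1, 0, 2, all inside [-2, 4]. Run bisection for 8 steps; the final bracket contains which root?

2

midpoint 1: f = 2 > 0 → [1, 4]
midpoint 2.5: f = -4.375 < 0 → [1, 2.5]
midpoint 1.75: f = 1.203125 > 0 → [1.75, 2.5]
midpoint 2.125: f = -0.8301 < 0 → [1.75, 2.125]
midpoint 1.9375: f = 0.3557 > 0 → [1.9375, 2.125]
midpoint 2.03125: f = -0.1924 < 0 → [1.9375, 2.03125]
midpoint 1.984375: f = 0.0925 > 0 → [1.984375, 2.03125]
midpoint 2.0078125: f = -0.0472 < 0 → [1.984375, 2.0078125]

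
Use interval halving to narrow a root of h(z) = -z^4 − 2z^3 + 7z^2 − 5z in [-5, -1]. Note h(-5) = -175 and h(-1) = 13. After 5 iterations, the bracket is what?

midpoint -3: h = 51 > 0 → [-5, -3]
midpoint -4: h = 4 > 0 → [-5, -4]
midpoint -4.5: h = -63.5625 < 0 → [-4.5, -4]
midpoint -4.25: h = -25.0352 < 0 → [-4.25, -4]
midpoint -4.125: h = -9.4182 < 0 → [-4.125, -4]

[-4.125, -4]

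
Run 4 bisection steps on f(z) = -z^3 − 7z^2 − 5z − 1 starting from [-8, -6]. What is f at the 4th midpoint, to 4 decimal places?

m = -7, f(m) = 34 (+); new bracket [-7, -6]
m = -6.5, f(m) = 10.375 (+); new bracket [-6.5, -6]
m = -6.25, f(m) = 0.953125 (+); new bracket [-6.25, -6]
m = -6.125, f(m) = -3.2012 (−); new bracket [-6.25, -6.125]

-3.2012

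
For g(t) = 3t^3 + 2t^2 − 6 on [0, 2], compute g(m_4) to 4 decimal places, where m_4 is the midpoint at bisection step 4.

0.8027

t = 1 gives g = -1, negative; keep [1, 2]
t = 1.5 gives g = 8.625, positive; keep [1, 1.5]
t = 1.25 gives g = 2.984375, positive; keep [1, 1.25]
t = 1.125 gives g = 0.8027, positive; keep [1, 1.125]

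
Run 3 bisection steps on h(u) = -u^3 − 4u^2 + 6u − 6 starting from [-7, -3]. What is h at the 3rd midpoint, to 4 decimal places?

m = -5, h(m) = -11 (−); new bracket [-7, -5]
m = -6, h(m) = 30 (+); new bracket [-6, -5]
m = -5.5, h(m) = 6.375 (+); new bracket [-5.5, -5]

6.3750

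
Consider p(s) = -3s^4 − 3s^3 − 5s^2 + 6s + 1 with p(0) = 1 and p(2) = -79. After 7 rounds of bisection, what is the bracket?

midpoint 1: p = -4 < 0 → [0, 1]
midpoint 0.5: p = 2.1875 > 0 → [0.5, 1]
midpoint 0.75: p = 0.472656 > 0 → [0.75, 1]
midpoint 0.875: p = -1.3464 < 0 → [0.75, 0.875]
midpoint 0.8125: p = -0.3423 < 0 → [0.75, 0.8125]
midpoint 0.78125: p = 0.0876 > 0 → [0.78125, 0.8125]
midpoint 0.796875: p = -0.1216 < 0 → [0.78125, 0.796875]

[0.78125, 0.796875]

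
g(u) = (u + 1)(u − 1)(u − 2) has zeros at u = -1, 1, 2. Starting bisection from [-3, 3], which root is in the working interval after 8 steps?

-1

g(0) = 2 > 0, so the root lies in [-3, 0]
g(-1.5) = -4.375 < 0, so the root lies in [-1.5, 0]
g(-0.75) = 1.203125 > 0, so the root lies in [-1.5, -0.75]
g(-1.125) = -0.8301 < 0, so the root lies in [-1.125, -0.75]
g(-0.9375) = 0.3557 > 0, so the root lies in [-1.125, -0.9375]
g(-1.03125) = -0.1924 < 0, so the root lies in [-1.03125, -0.9375]
g(-0.984375) = 0.0925 > 0, so the root lies in [-1.03125, -0.984375]
g(-1.0078125) = -0.0472 < 0, so the root lies in [-1.0078125, -0.984375]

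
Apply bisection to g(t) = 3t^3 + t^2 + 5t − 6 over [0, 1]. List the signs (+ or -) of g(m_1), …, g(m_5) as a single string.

--++-

midpoint 0.5: g = -2.875 < 0 → [0.5, 1]
midpoint 0.75: g = -0.421875 < 0 → [0.75, 1]
midpoint 0.875: g = 1.150391 > 0 → [0.75, 0.875]
midpoint 0.8125: g = 0.3318 > 0 → [0.75, 0.8125]
midpoint 0.78125: g = -0.0529 < 0 → [0.78125, 0.8125]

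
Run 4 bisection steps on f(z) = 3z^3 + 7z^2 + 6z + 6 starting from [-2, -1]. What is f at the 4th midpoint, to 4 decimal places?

0.2581

z = -1.5 gives f = 2.625, positive; keep [-2, -1.5]
z = -1.75 gives f = 0.859375, positive; keep [-2, -1.75]
z = -1.875 gives f = -0.416016, negative; keep [-1.875, -1.75]
z = -1.8125 gives f = 0.2581, positive; keep [-1.875, -1.8125]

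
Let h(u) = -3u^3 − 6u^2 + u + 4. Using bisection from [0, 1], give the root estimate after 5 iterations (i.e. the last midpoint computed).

u = 0.5 gives h = 2.625, positive; keep [0.5, 1]
u = 0.75 gives h = 0.109375, positive; keep [0.75, 1]
u = 0.875 gives h = -1.728516, negative; keep [0.75, 0.875]
u = 0.8125 gives h = -0.7576, negative; keep [0.75, 0.8125]
u = 0.78125 gives h = -0.3114, negative; keep [0.75, 0.78125]

0.78125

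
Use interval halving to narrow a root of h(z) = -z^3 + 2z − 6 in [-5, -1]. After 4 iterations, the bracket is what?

m = -3, h(m) = 15 (+); new bracket [-3, -1]
m = -2, h(m) = -2 (−); new bracket [-3, -2]
m = -2.5, h(m) = 4.625 (+); new bracket [-2.5, -2]
m = -2.25, h(m) = 0.8906 (+); new bracket [-2.25, -2]

[-2.25, -2]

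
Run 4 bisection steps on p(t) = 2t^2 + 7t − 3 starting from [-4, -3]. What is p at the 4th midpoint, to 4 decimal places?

0.4453

t = -3.5 gives p = -3, negative; keep [-4, -3.5]
t = -3.75 gives p = -1.125, negative; keep [-4, -3.75]
t = -3.875 gives p = -0.09375, negative; keep [-4, -3.875]
t = -3.9375 gives p = 0.4453, positive; keep [-3.9375, -3.875]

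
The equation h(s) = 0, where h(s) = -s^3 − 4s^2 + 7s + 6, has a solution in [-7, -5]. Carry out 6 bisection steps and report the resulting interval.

[-5.15625, -5.125]

s = -6 gives h = 36, positive; keep [-6, -5]
s = -5.5 gives h = 12.875, positive; keep [-5.5, -5]
s = -5.25 gives h = 3.703125, positive; keep [-5.25, -5]
s = -5.125 gives h = -0.3262, negative; keep [-5.25, -5.125]
s = -5.1875 gives h = 1.6433, positive; keep [-5.1875, -5.125]
s = -5.15625 gives h = 0.6474, positive; keep [-5.15625, -5.125]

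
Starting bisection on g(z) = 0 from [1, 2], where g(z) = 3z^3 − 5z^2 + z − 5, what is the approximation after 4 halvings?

midpoint 1.5: g = -4.625 < 0 → [1.5, 2]
midpoint 1.75: g = -2.484375 < 0 → [1.75, 2]
midpoint 1.875: g = -0.927734 < 0 → [1.875, 2]
midpoint 1.9375: g = -0.0125 < 0 → [1.9375, 2]

1.9375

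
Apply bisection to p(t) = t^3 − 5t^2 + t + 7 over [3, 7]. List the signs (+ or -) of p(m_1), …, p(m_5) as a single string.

+-+--

m = 5, p(m) = 12 (+); new bracket [3, 5]
m = 4, p(m) = -5 (−); new bracket [4, 5]
m = 4.5, p(m) = 1.375 (+); new bracket [4, 4.5]
m = 4.25, p(m) = -2.2969 (−); new bracket [4.25, 4.5]
m = 4.375, p(m) = -0.5879 (−); new bracket [4.375, 4.5]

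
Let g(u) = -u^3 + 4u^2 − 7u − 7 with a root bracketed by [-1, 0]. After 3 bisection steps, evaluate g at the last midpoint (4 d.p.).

midpoint -0.5: g = -2.375 < 0 → [-1, -0.5]
midpoint -0.75: g = 0.921875 > 0 → [-0.75, -0.5]
midpoint -0.625: g = -0.818359 < 0 → [-0.75, -0.625]

-0.8184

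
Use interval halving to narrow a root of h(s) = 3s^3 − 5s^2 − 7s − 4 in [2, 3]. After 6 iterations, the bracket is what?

midpoint 2.5: h = -5.875 < 0 → [2.5, 3]
midpoint 2.75: h = 1.328125 > 0 → [2.5, 2.75]
midpoint 2.625: h = -2.564453 < 0 → [2.625, 2.75]
midpoint 2.6875: h = -0.6931 < 0 → [2.6875, 2.75]
midpoint 2.71875: h = 0.2985 > 0 → [2.6875, 2.71875]
midpoint 2.703125: h = -0.202 < 0 → [2.703125, 2.71875]

[2.703125, 2.71875]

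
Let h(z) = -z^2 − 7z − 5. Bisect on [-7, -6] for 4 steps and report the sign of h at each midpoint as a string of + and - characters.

--++

h(-6.5) = -1.75 < 0, so the root lies in [-6.5, -6]
h(-6.25) = -0.3125 < 0, so the root lies in [-6.25, -6]
h(-6.125) = 0.359375 > 0, so the root lies in [-6.25, -6.125]
h(-6.1875) = 0.0273 > 0, so the root lies in [-6.25, -6.1875]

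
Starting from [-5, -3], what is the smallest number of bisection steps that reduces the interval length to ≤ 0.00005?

Width after n steps is 2/2^n. Need 2^n ≥ 2/0.00005 = 40000.
2^15 = 32768 < 40000 ≤ 2^16 = 65536, so n = 16.

16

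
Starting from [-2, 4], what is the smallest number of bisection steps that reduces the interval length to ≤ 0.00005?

17

Width after n steps is 6/2^n. Need 2^n ≥ 6/0.00005 = 120000.
2^16 = 65536 < 120000 ≤ 2^17 = 131072, so n = 17.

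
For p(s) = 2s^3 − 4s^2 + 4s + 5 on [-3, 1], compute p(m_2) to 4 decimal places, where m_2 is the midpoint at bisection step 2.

p(-1) = -5 < 0, so the root lies in [-1, 1]
p(0) = 5 > 0, so the root lies in [-1, 0]

5.0000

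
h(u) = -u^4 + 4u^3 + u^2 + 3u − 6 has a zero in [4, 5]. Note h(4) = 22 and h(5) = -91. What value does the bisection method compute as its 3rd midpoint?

4.375

midpoint 4.5: h = -17.8125 < 0 → [4, 4.5]
midpoint 4.25: h = 5.621094 > 0 → [4.25, 4.5]
midpoint 4.375: h = -5.136963 < 0 → [4.25, 4.375]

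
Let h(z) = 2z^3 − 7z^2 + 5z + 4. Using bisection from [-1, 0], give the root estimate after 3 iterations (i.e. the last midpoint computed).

-0.375

h(-0.5) = -0.5 < 0, so the root lies in [-0.5, 0]
h(-0.25) = 2.28125 > 0, so the root lies in [-0.5, -0.25]
h(-0.375) = 1.035156 > 0, so the root lies in [-0.5, -0.375]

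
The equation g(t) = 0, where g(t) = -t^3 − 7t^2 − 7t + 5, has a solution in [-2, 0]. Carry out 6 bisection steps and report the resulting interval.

[-1.90625, -1.875]

midpoint -1: g = 6 > 0 → [-2, -1]
midpoint -1.5: g = 3.125 > 0 → [-2, -1.5]
midpoint -1.75: g = 1.171875 > 0 → [-2, -1.75]
midpoint -1.875: g = 0.1074 > 0 → [-2, -1.875]
midpoint -1.9375: g = -0.4417 < 0 → [-1.9375, -1.875]
midpoint -1.90625: g = -0.1659 < 0 → [-1.90625, -1.875]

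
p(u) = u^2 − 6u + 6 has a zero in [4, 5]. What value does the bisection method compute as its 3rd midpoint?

4.625

m = 4.5, p(m) = -0.75 (−); new bracket [4.5, 5]
m = 4.75, p(m) = 0.0625 (+); new bracket [4.5, 4.75]
m = 4.625, p(m) = -0.359375 (−); new bracket [4.625, 4.75]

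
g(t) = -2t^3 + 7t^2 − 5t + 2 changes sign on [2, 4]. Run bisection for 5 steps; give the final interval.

midpoint 3: g = -4 < 0 → [2, 3]
midpoint 2.5: g = 2 > 0 → [2.5, 3]
midpoint 2.75: g = -0.40625 < 0 → [2.5, 2.75]
midpoint 2.625: g = 0.9336 > 0 → [2.625, 2.75]
midpoint 2.6875: g = 0.2993 > 0 → [2.6875, 2.75]

[2.6875, 2.75]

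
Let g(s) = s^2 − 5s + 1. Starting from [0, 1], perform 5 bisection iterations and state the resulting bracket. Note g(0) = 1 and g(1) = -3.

m = 0.5, g(m) = -1.25 (−); new bracket [0, 0.5]
m = 0.25, g(m) = -0.1875 (−); new bracket [0, 0.25]
m = 0.125, g(m) = 0.390625 (+); new bracket [0.125, 0.25]
m = 0.1875, g(m) = 0.0977 (+); new bracket [0.1875, 0.25]
m = 0.21875, g(m) = -0.0459 (−); new bracket [0.1875, 0.21875]

[0.1875, 0.21875]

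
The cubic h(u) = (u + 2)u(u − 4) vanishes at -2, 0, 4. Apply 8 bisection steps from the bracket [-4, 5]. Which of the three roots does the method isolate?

m = 0.5, h(m) = -4.375 (−); new bracket [0.5, 5]
m = 2.75, h(m) = -16.328125 (−); new bracket [2.75, 5]
m = 3.875, h(m) = -2.845703 (−); new bracket [3.875, 5]
m = 4.4375, h(m) = 12.4978 (+); new bracket [3.875, 4.4375]
m = 4.15625, h(m) = 3.998 (+); new bracket [3.875, 4.15625]
m = 4.015625, h(m) = 0.3774 (+); new bracket [3.875, 4.015625]
m = 3.9453125, h(m) = -1.2828 (−); new bracket [3.9453125, 4.015625]
m = 3.98046875, h(m) = -0.4649 (−); new bracket [3.98046875, 4.015625]

4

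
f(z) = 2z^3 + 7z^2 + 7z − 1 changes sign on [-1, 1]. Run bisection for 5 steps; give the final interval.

midpoint 0: f = -1 < 0 → [0, 1]
midpoint 0.5: f = 4.5 > 0 → [0, 0.5]
midpoint 0.25: f = 1.21875 > 0 → [0, 0.25]
midpoint 0.125: f = -0.0117 < 0 → [0.125, 0.25]
midpoint 0.1875: f = 0.5718 > 0 → [0.125, 0.1875]

[0.125, 0.1875]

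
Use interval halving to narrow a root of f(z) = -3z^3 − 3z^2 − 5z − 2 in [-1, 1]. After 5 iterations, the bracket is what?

[-0.5, -0.4375]

midpoint 0: f = -2 < 0 → [-1, 0]
midpoint -0.5: f = 0.125 > 0 → [-0.5, 0]
midpoint -0.25: f = -0.890625 < 0 → [-0.5, -0.25]
midpoint -0.375: f = -0.3887 < 0 → [-0.5, -0.375]
midpoint -0.4375: f = -0.1355 < 0 → [-0.5, -0.4375]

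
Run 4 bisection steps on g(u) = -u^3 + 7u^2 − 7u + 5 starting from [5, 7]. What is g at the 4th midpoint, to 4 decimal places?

midpoint 6: g = -1 < 0 → [5, 6]
midpoint 5.5: g = 11.875 > 0 → [5.5, 6]
midpoint 5.75: g = 6.078125 > 0 → [5.75, 6]
midpoint 5.875: g = 2.7051 > 0 → [5.875, 6]

2.7051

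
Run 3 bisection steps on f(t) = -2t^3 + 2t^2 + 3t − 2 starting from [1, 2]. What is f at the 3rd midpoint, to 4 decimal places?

f(1.5) = 0.25 > 0, so the root lies in [1.5, 2]
f(1.75) = -1.34375 < 0, so the root lies in [1.5, 1.75]
f(1.625) = -0.425781 < 0, so the root lies in [1.5, 1.625]

-0.4258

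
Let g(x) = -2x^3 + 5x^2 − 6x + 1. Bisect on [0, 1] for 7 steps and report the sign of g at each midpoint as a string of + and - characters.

x = 0.5 gives g = -1, negative; keep [0, 0.5]
x = 0.25 gives g = -0.21875, negative; keep [0, 0.25]
x = 0.125 gives g = 0.324219, positive; keep [0.125, 0.25]
x = 0.1875 gives g = 0.0376, positive; keep [0.1875, 0.25]
x = 0.21875 gives g = -0.0942, negative; keep [0.1875, 0.21875]
x = 0.203125 gives g = -0.0292, negative; keep [0.1875, 0.203125]
x = 0.1953125 gives g = 0.004, positive; keep [0.1953125, 0.203125]

--++--+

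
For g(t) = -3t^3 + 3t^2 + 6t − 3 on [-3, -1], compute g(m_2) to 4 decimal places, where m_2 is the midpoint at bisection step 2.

4.8750

m = -2, g(m) = 21 (+); new bracket [-2, -1]
m = -1.5, g(m) = 4.875 (+); new bracket [-1.5, -1]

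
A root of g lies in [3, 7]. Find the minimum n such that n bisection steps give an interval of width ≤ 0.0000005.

23

Width after n steps is 4/2^n. Need 2^n ≥ 4/0.0000005 = 8000000.
2^22 = 4194304 < 8000000 ≤ 2^23 = 8388608, so n = 23.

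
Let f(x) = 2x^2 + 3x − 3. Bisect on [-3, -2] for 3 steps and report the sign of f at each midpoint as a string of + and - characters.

m = -2.5, f(m) = 2 (+); new bracket [-2.5, -2]
m = -2.25, f(m) = 0.375 (+); new bracket [-2.25, -2]
m = -2.125, f(m) = -0.34375 (−); new bracket [-2.25, -2.125]

++-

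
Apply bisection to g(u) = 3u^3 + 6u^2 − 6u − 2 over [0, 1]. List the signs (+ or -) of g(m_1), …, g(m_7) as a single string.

g(0.5) = -3.125 < 0, so the root lies in [0.5, 1]
g(0.75) = -1.859375 < 0, so the root lies in [0.75, 1]
g(0.875) = -0.646484 < 0, so the root lies in [0.875, 1]
g(0.9375) = 0.1204 > 0, so the root lies in [0.875, 0.9375]
g(0.90625) = -0.2769 < 0, so the root lies in [0.90625, 0.9375]
g(0.921875) = -0.0818 < 0, so the root lies in [0.921875, 0.9375]
g(0.9296875) = 0.0184 > 0, so the root lies in [0.921875, 0.9296875]

---+--+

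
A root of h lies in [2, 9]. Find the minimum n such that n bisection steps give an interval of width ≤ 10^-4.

Width after n steps is 7/2^n. Need 2^n ≥ 7/10^-4 = 70000.
2^16 = 65536 < 70000 ≤ 2^17 = 131072, so n = 17.

17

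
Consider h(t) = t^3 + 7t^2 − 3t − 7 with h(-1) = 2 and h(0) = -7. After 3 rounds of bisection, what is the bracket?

midpoint -0.5: h = -3.875 < 0 → [-1, -0.5]
midpoint -0.75: h = -1.234375 < 0 → [-1, -0.75]
midpoint -0.875: h = 0.314453 > 0 → [-0.875, -0.75]

[-0.875, -0.75]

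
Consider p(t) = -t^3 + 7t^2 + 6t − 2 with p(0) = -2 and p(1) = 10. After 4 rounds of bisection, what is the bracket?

t = 0.5 gives p = 2.625, positive; keep [0, 0.5]
t = 0.25 gives p = -0.078125, negative; keep [0.25, 0.5]
t = 0.375 gives p = 1.181641, positive; keep [0.25, 0.375]
t = 0.3125 gives p = 0.5281, positive; keep [0.25, 0.3125]

[0.25, 0.3125]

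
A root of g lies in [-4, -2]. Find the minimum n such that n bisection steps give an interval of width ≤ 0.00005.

16

Width after n steps is 2/2^n. Need 2^n ≥ 2/0.00005 = 40000.
2^15 = 32768 < 40000 ≤ 2^16 = 65536, so n = 16.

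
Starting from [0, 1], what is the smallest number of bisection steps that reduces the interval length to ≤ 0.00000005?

Width after n steps is 1/2^n. Need 2^n ≥ 1/0.00000005 = 20000000.
2^24 = 16777216 < 20000000 ≤ 2^25 = 33554432, so n = 25.

25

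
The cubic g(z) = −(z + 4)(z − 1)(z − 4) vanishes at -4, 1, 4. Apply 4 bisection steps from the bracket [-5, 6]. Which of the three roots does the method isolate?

-4

g(0.5) = -7.875 < 0, so the root lies in [-5, 0.5]
g(-2.25) = -35.546875 < 0, so the root lies in [-5, -2.25]
g(-3.625) = -13.224609 < 0, so the root lies in [-5, -3.625]
g(-4.3125) = 13.8 > 0, so the root lies in [-4.3125, -3.625]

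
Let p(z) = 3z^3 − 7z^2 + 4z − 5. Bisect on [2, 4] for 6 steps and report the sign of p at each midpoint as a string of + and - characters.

++++-+

z = 3 gives p = 25, positive; keep [2, 3]
z = 2.5 gives p = 8.125, positive; keep [2, 2.5]
z = 2.25 gives p = 2.734375, positive; keep [2, 2.25]
z = 2.125 gives p = 0.6777, positive; keep [2, 2.125]
z = 2.0625 gives p = -0.2063, negative; keep [2.0625, 2.125]
z = 2.09375 gives p = 0.2242, positive; keep [2.0625, 2.09375]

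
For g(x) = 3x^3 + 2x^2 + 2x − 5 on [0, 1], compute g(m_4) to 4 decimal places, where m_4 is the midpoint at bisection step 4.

g(0.5) = -3.125 < 0, so the root lies in [0.5, 1]
g(0.75) = -1.109375 < 0, so the root lies in [0.75, 1]
g(0.875) = 0.291016 > 0, so the root lies in [0.75, 0.875]
g(0.8125) = -0.4456 < 0, so the root lies in [0.8125, 0.875]

-0.4456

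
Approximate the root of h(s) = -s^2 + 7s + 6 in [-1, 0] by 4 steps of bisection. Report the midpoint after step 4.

midpoint -0.5: h = 2.25 > 0 → [-1, -0.5]
midpoint -0.75: h = 0.1875 > 0 → [-1, -0.75]
midpoint -0.875: h = -0.890625 < 0 → [-0.875, -0.75]
midpoint -0.8125: h = -0.3477 < 0 → [-0.8125, -0.75]

-0.8125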